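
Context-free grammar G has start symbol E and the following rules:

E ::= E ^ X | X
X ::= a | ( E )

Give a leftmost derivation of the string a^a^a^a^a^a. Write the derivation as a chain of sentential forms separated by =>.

E => E^X   [E ::= E ^ X]
E^X => E^X^X   [E ::= E ^ X]
E^X^X => E^X^X^X   [E ::= E ^ X]
E^X^X^X => E^X^X^X^X   [E ::= E ^ X]
E^X^X^X^X => E^X^X^X^X^X   [E ::= E ^ X]
E^X^X^X^X^X => X^X^X^X^X^X   [E ::= X]
X^X^X^X^X^X => a^X^X^X^X^X   [X ::= a]
a^X^X^X^X^X => a^a^X^X^X^X   [X ::= a]
a^a^X^X^X^X => a^a^a^X^X^X   [X ::= a]
a^a^a^X^X^X => a^a^a^a^X^X   [X ::= a]
a^a^a^a^X^X => a^a^a^a^a^X   [X ::= a]
a^a^a^a^a^X => a^a^a^a^a^a   [X ::= a]

E => E^X => E^X^X => E^X^X^X => E^X^X^X^X => E^X^X^X^X^X => X^X^X^X^X^X => a^X^X^X^X^X => a^a^X^X^X^X => a^a^a^X^X^X => a^a^a^a^X^X => a^a^a^a^a^X => a^a^a^a^a^a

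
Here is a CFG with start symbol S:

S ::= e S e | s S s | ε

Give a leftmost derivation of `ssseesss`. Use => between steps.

S => sSs => ssSss => sssSsss => ssseSesss => ssseesss

S => sSs   [S ::= s S s]
sSs => ssSss   [S ::= s S s]
ssSss => sssSsss   [S ::= s S s]
sssSsss => ssseSesss   [S ::= e S e]
ssseSesss => ssseesss   [S ::= ε]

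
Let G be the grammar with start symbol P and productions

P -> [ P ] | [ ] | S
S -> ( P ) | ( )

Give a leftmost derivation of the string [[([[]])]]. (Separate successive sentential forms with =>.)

P => [P] => [[P]] => [[S]] => [[(P)]] => [[([P])]] => [[([[]])]]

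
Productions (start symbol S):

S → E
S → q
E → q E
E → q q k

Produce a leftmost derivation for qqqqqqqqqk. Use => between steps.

S => E   [S → E]
E => qE   [E → q E]
qE => qqE   [E → q E]
qqE => qqqE   [E → q E]
qqqE => qqqqE   [E → q E]
qqqqE => qqqqqE   [E → q E]
qqqqqE => qqqqqqE   [E → q E]
qqqqqqE => qqqqqqqE   [E → q E]
qqqqqqqE => qqqqqqqqqk   [E → q q k]

S => E => qE => qqE => qqqE => qqqqE => qqqqqE => qqqqqqE => qqqqqqqE => qqqqqqqqqk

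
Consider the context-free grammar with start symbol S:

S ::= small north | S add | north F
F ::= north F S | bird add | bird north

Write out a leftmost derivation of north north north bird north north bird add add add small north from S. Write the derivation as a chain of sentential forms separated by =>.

S => north F   [S ::= north F]
north F => north north F S   [F ::= north F S]
north north F S => north north north F S S   [F ::= north F S]
north north north F S S => north north north bird north S S   [F ::= bird north]
north north north bird north S S => north north north bird north S add S   [S ::= S add]
north north north bird north S add S => north north north bird north S add add S   [S ::= S add]
north north north bird north S add add S => north north north bird north north F add add S   [S ::= north F]
north north north bird north north F add add S => north north north bird north north bird add add add S   [F ::= bird add]
north north north bird north north bird add add add S => north north north bird north north bird add add add small north   [S ::= small north]

S => north F => north north F S => north north north F S S => north north north bird north S S => north north north bird north S add S => north north north bird north S add add S => north north north bird north north F add add S => north north north bird north north bird add add add S => north north north bird north north bird add add add small north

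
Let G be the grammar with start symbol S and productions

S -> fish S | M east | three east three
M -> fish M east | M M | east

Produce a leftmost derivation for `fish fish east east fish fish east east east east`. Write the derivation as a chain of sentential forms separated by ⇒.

S ⇒ fish S ⇒ fish M east ⇒ fish M M east ⇒ fish fish M east M east ⇒ fish fish east east M east ⇒ fish fish east east fish M east east ⇒ fish fish east east fish fish M east east east ⇒ fish fish east east fish fish east east east east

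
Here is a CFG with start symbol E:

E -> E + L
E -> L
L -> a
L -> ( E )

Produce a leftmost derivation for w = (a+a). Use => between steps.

E=>L=>(E)=>(E+L)=>(L+L)=>(a+L)=>(a+a)

E => L   [E -> L]
L => (E)   [L -> ( E )]
(E) => (E+L)   [E -> E + L]
(E+L) => (L+L)   [E -> L]
(L+L) => (a+L)   [L -> a]
(a+L) => (a+a)   [L -> a]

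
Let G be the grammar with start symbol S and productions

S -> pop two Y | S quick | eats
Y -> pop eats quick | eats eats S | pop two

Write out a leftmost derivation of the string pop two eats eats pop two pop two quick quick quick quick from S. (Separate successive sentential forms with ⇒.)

S ⇒ pop two Y ⇒ pop two eats eats S ⇒ pop two eats eats S quick ⇒ pop two eats eats S quick quick ⇒ pop two eats eats S quick quick quick ⇒ pop two eats eats S quick quick quick quick ⇒ pop two eats eats pop two Y quick quick quick quick ⇒ pop two eats eats pop two pop two quick quick quick quick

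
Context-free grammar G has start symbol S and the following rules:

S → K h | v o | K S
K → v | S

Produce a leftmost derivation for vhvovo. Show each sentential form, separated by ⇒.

S ⇒ KS ⇒ SS ⇒ KhS ⇒ vhS ⇒ vhKS ⇒ vhSS ⇒ vhvoS ⇒ vhvovo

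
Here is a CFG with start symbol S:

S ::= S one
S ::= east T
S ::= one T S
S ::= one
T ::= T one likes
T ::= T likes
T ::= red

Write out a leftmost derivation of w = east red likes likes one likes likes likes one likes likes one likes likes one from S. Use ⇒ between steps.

S ⇒ S one ⇒ east T one ⇒ east T likes one ⇒ east T one likes likes one ⇒ east T likes one likes likes one ⇒ east T one likes likes one likes likes one ⇒ east T likes one likes likes one likes likes one ⇒ east T likes likes one likes likes one likes likes one ⇒ east T one likes likes likes one likes likes one likes likes one ⇒ east T likes one likes likes likes one likes likes one likes likes one ⇒ east T likes likes one likes likes likes one likes likes one likes likes one ⇒ east red likes likes one likes likes likes one likes likes one likes likes one

S ⇒ S one   [S ::= S one]
S one ⇒ east T one   [S ::= east T]
east T one ⇒ east T likes one   [T ::= T likes]
east T likes one ⇒ east T one likes likes one   [T ::= T one likes]
east T one likes likes one ⇒ east T likes one likes likes one   [T ::= T likes]
east T likes one likes likes one ⇒ east T one likes likes one likes likes one   [T ::= T one likes]
east T one likes likes one likes likes one ⇒ east T likes one likes likes one likes likes one   [T ::= T likes]
east T likes one likes likes one likes likes one ⇒ east T likes likes one likes likes one likes likes one   [T ::= T likes]
east T likes likes one likes likes one likes likes one ⇒ east T one likes likes likes one likes likes one likes likes one   [T ::= T one likes]
east T one likes likes likes one likes likes one likes likes one ⇒ east T likes one likes likes likes one likes likes one likes likes one   [T ::= T likes]
east T likes one likes likes likes one likes likes one likes likes one ⇒ east T likes likes one likes likes likes one likes likes one likes likes one   [T ::= T likes]
east T likes likes one likes likes likes one likes likes one likes likes one ⇒ east red likes likes one likes likes likes one likes likes one likes likes one   [T ::= red]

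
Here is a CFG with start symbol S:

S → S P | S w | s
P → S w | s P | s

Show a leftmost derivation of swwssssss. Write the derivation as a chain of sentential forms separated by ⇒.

S ⇒ SP   [S → S P]
SP ⇒ SPP   [S → S P]
SPP ⇒ SwPP   [S → S w]
SwPP ⇒ SwwPP   [S → S w]
SwwPP ⇒ swwPP   [S → s]
swwPP ⇒ swwsPP   [P → s P]
swwsPP ⇒ swwssPP   [P → s P]
swwssPP ⇒ swwsssPP   [P → s P]
swwsssPP ⇒ swwssssPP   [P → s P]
swwssssPP ⇒ swwsssssP   [P → s]
swwsssssP ⇒ swwssssss   [P → s]

S ⇒ SP ⇒ SPP ⇒ SwPP ⇒ SwwPP ⇒ swwPP ⇒ swwsPP ⇒ swwssPP ⇒ swwsssPP ⇒ swwssssPP ⇒ swwsssssP ⇒ swwssssss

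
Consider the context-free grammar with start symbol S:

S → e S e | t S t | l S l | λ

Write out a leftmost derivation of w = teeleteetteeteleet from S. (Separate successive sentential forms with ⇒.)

S ⇒ tSt   [S → t S t]
tSt ⇒ teSet   [S → e S e]
teSet ⇒ teeSeet   [S → e S e]
teeSeet ⇒ teelSleet   [S → l S l]
teelSleet ⇒ teeleSeleet   [S → e S e]
teeleSeleet ⇒ teeletSteleet   [S → t S t]
teeletSteleet ⇒ teeleteSeteleet   [S → e S e]
teeleteSeteleet ⇒ teeleteeSeeteleet   [S → e S e]
teeleteeSeeteleet ⇒ teeleteetSteeteleet   [S → t S t]
teeleteetSteeteleet ⇒ teeleteetteeteleet   [S → λ]

S⇒tSt⇒teSet⇒teeSeet⇒teelSleet⇒teeleSeleet⇒teeletSteleet⇒teeleteSeteleet⇒teeleteeSeeteleet⇒teeleteetSteeteleet⇒teeleteetteeteleet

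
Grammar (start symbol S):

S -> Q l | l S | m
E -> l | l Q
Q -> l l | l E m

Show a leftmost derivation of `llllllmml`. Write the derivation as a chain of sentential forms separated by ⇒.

S ⇒ Ql ⇒ lEml ⇒ llQml ⇒ lllEmml ⇒ llllQmml ⇒ llllllmml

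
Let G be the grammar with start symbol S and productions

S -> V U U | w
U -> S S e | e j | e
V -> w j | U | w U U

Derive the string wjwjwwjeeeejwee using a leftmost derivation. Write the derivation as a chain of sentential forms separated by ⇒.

S ⇒ VUU ⇒ wjUU ⇒ wjSSeU ⇒ wjVUUSeU ⇒ wjwjUUSeU ⇒ wjwjSSeUSeU ⇒ wjwjwSeUSeU ⇒ wjwjwVUUeUSeU ⇒ wjwjwwjUUeUSeU ⇒ wjwjwwjeUeUSeU ⇒ wjwjwwjeeeUSeU ⇒ wjwjwwjeeeejSeU ⇒ wjwjwwjeeeejweU ⇒ wjwjwwjeeeejwee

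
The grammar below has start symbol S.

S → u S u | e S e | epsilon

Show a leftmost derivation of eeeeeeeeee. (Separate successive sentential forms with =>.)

S => eSe   [S → e S e]
eSe => eeSee   [S → e S e]
eeSee => eeeSeee   [S → e S e]
eeeSeee => eeeeSeeee   [S → e S e]
eeeeSeeee => eeeeeSeeeee   [S → e S e]
eeeeeSeeeee => eeeeeeeeee   [S → epsilon]

S => eSe => eeSee => eeeSeee => eeeeSeeee => eeeeeSeeeee => eeeeeeeeee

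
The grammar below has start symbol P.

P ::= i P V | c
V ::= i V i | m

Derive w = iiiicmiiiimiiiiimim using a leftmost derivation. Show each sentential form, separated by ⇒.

P ⇒ iPV   [P ::= i P V]
iPV ⇒ iiPVV   [P ::= i P V]
iiPVV ⇒ iiiPVVV   [P ::= i P V]
iiiPVVV ⇒ iiiiPVVVV   [P ::= i P V]
iiiiPVVVV ⇒ iiiicVVVV   [P ::= c]
iiiicVVVV ⇒ iiiicmVVV   [V ::= m]
iiiicmVVV ⇒ iiiicmiViVV   [V ::= i V i]
iiiicmiViVV ⇒ iiiicmiiViiVV   [V ::= i V i]
iiiicmiiViiVV ⇒ iiiicmiiiViiiVV   [V ::= i V i]
iiiicmiiiViiiVV ⇒ iiiicmiiiiViiiiVV   [V ::= i V i]
iiiicmiiiiViiiiVV ⇒ iiiicmiiiimiiiiVV   [V ::= m]
iiiicmiiiimiiiiVV ⇒ iiiicmiiiimiiiiiViV   [V ::= i V i]
iiiicmiiiimiiiiiViV ⇒ iiiicmiiiimiiiiimiV   [V ::= m]
iiiicmiiiimiiiiimiV ⇒ iiiicmiiiimiiiiimim   [V ::= m]

P ⇒ iPV ⇒ iiPVV ⇒ iiiPVVV ⇒ iiiiPVVVV ⇒ iiiicVVVV ⇒ iiiicmVVV ⇒ iiiicmiViVV ⇒ iiiicmiiViiVV ⇒ iiiicmiiiViiiVV ⇒ iiiicmiiiiViiiiVV ⇒ iiiicmiiiimiiiiVV ⇒ iiiicmiiiimiiiiiViV ⇒ iiiicmiiiimiiiiimiV ⇒ iiiicmiiiimiiiiimim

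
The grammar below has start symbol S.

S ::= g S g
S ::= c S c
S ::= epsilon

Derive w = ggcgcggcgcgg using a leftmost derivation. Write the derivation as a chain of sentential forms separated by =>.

S => gSg   [S ::= g S g]
gSg => ggSgg   [S ::= g S g]
ggSgg => ggcScgg   [S ::= c S c]
ggcScgg => ggcgSgcgg   [S ::= g S g]
ggcgSgcgg => ggcgcScgcgg   [S ::= c S c]
ggcgcScgcgg => ggcgcgSgcgcgg   [S ::= g S g]
ggcgcgSgcgcgg => ggcgcggcgcgg   [S ::= epsilon]

S=>gSg=>ggSgg=>ggcScgg=>ggcgSgcgg=>ggcgcScgcgg=>ggcgcgSgcgcgg=>ggcgcggcgcgg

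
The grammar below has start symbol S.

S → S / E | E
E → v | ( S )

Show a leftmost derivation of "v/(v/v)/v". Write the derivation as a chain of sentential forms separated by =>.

S => S/E   [S → S / E]
S/E => S/E/E   [S → S / E]
S/E/E => E/E/E   [S → E]
E/E/E => v/E/E   [E → v]
v/E/E => v/(S)/E   [E → ( S )]
v/(S)/E => v/(S/E)/E   [S → S / E]
v/(S/E)/E => v/(E/E)/E   [S → E]
v/(E/E)/E => v/(v/E)/E   [E → v]
v/(v/E)/E => v/(v/v)/E   [E → v]
v/(v/v)/E => v/(v/v)/v   [E → v]

S => S/E => S/E/E => E/E/E => v/E/E => v/(S)/E => v/(S/E)/E => v/(E/E)/E => v/(v/E)/E => v/(v/v)/E => v/(v/v)/v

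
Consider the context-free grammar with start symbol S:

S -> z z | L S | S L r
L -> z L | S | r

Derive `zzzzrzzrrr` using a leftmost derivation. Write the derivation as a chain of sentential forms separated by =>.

S => SLr   [S -> S L r]
SLr => zzLr   [S -> z z]
zzLr => zzSr   [L -> S]
zzSr => zzSLrr   [S -> S L r]
zzSLrr => zzLSLrr   [S -> L S]
zzLSLrr => zzzLSLrr   [L -> z L]
zzzLSLrr => zzzzLSLrr   [L -> z L]
zzzzLSLrr => zzzzrSLrr   [L -> r]
zzzzrSLrr => zzzzrzzLrr   [S -> z z]
zzzzrzzLrr => zzzzrzzrrr   [L -> r]

S=>SLr=>zzLr=>zzSr=>zzSLrr=>zzLSLrr=>zzzLSLrr=>zzzzLSLrr=>zzzzrSLrr=>zzzzrzzLrr=>zzzzrzzrrr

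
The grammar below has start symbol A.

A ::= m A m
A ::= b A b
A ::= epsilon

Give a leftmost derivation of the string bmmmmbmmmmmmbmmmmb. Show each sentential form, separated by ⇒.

A ⇒ bAb ⇒ bmAmb ⇒ bmmAmmb ⇒ bmmmAmmmb ⇒ bmmmmAmmmmb ⇒ bmmmmbAbmmmmb ⇒ bmmmmbmAmbmmmmb ⇒ bmmmmbmmAmmbmmmmb ⇒ bmmmmbmmmAmmmbmmmmb ⇒ bmmmmbmmmmmmbmmmmb

A ⇒ bAb   [A ::= b A b]
bAb ⇒ bmAmb   [A ::= m A m]
bmAmb ⇒ bmmAmmb   [A ::= m A m]
bmmAmmb ⇒ bmmmAmmmb   [A ::= m A m]
bmmmAmmmb ⇒ bmmmmAmmmmb   [A ::= m A m]
bmmmmAmmmmb ⇒ bmmmmbAbmmmmb   [A ::= b A b]
bmmmmbAbmmmmb ⇒ bmmmmbmAmbmmmmb   [A ::= m A m]
bmmmmbmAmbmmmmb ⇒ bmmmmbmmAmmbmmmmb   [A ::= m A m]
bmmmmbmmAmmbmmmmb ⇒ bmmmmbmmmAmmmbmmmmb   [A ::= m A m]
bmmmmbmmmAmmmbmmmmb ⇒ bmmmmbmmmmmmbmmmmb   [A ::= epsilon]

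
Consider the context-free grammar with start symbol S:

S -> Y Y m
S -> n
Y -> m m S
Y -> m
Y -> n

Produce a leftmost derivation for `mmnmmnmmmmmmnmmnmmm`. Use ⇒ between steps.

S ⇒ YYm ⇒ mmSYm ⇒ mmnYm ⇒ mmnmmSm ⇒ mmnmmYYmm ⇒ mmnmmnYmm ⇒ mmnmmnmmSmm ⇒ mmnmmnmmYYmmm ⇒ mmnmmnmmmmSYmmm ⇒ mmnmmnmmmmYYmYmmm ⇒ mmnmmnmmmmmmSYmYmmm ⇒ mmnmmnmmmmmmnYmYmmm ⇒ mmnmmnmmmmmmnmmYmmm ⇒ mmnmmnmmmmmmnmmnmmm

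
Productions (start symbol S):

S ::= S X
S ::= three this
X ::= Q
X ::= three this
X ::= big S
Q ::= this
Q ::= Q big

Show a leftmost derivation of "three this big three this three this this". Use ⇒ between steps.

S ⇒ S X   [S ::= S X]
S X ⇒ S X X   [S ::= S X]
S X X ⇒ three this X X   [S ::= three this]
three this X X ⇒ three this big S X   [X ::= big S]
three this big S X ⇒ three this big S X X   [S ::= S X]
three this big S X X ⇒ three this big three this X X   [S ::= three this]
three this big three this X X ⇒ three this big three this three this X   [X ::= three this]
three this big three this three this X ⇒ three this big three this three this Q   [X ::= Q]
three this big three this three this Q ⇒ three this big three this three this this   [Q ::= this]

S ⇒ S X ⇒ S X X ⇒ three this X X ⇒ three this big S X ⇒ three this big S X X ⇒ three this big three this X X ⇒ three this big three this three this X ⇒ three this big three this three this Q ⇒ three this big three this three this this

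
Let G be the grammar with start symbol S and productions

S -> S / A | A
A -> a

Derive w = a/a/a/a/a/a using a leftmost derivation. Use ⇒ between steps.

S ⇒ S/A   [S -> S / A]
S/A ⇒ S/A/A   [S -> S / A]
S/A/A ⇒ S/A/A/A   [S -> S / A]
S/A/A/A ⇒ S/A/A/A/A   [S -> S / A]
S/A/A/A/A ⇒ S/A/A/A/A/A   [S -> S / A]
S/A/A/A/A/A ⇒ A/A/A/A/A/A   [S -> A]
A/A/A/A/A/A ⇒ a/A/A/A/A/A   [A -> a]
a/A/A/A/A/A ⇒ a/a/A/A/A/A   [A -> a]
a/a/A/A/A/A ⇒ a/a/a/A/A/A   [A -> a]
a/a/a/A/A/A ⇒ a/a/a/a/A/A   [A -> a]
a/a/a/a/A/A ⇒ a/a/a/a/a/A   [A -> a]
a/a/a/a/a/A ⇒ a/a/a/a/a/a   [A -> a]

S⇒S/A⇒S/A/A⇒S/A/A/A⇒S/A/A/A/A⇒S/A/A/A/A/A⇒A/A/A/A/A/A⇒a/A/A/A/A/A⇒a/a/A/A/A/A⇒a/a/a/A/A/A⇒a/a/a/a/A/A⇒a/a/a/a/a/A⇒a/a/a/a/a/a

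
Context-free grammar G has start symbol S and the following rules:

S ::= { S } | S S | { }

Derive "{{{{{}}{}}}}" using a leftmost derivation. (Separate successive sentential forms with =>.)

S => {S}   [S ::= { S }]
{S} => {{S}}   [S ::= { S }]
{{S}} => {{{S}}}   [S ::= { S }]
{{{S}}} => {{{SS}}}   [S ::= S S]
{{{SS}}} => {{{{S}S}}}   [S ::= { S }]
{{{{S}S}}} => {{{{{}}S}}}   [S ::= { }]
{{{{{}}S}}} => {{{{{}}{}}}}   [S ::= { }]

S => {S} => {{S}} => {{{S}}} => {{{SS}}} => {{{{S}S}}} => {{{{{}}S}}} => {{{{{}}{}}}}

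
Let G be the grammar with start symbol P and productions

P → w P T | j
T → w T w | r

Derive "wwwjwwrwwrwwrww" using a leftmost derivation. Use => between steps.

P=>wPT=>wwPTT=>wwwPTTT=>wwwjTTT=>wwwjwTwTT=>wwwjwwTwwTT=>wwwjwwrwwTT=>wwwjwwrwwrT=>wwwjwwrwwrwTw=>wwwjwwrwwrwwTww=>wwwjwwrwwrwwrww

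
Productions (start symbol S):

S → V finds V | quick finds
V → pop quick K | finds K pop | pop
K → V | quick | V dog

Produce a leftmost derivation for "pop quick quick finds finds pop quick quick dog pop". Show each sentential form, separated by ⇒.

S ⇒ V finds V   [S → V finds V]
V finds V ⇒ pop quick K finds V   [V → pop quick K]
pop quick K finds V ⇒ pop quick quick finds V   [K → quick]
pop quick quick finds V ⇒ pop quick quick finds finds K pop   [V → finds K pop]
pop quick quick finds finds K pop ⇒ pop quick quick finds finds V dog pop   [K → V dog]
pop quick quick finds finds V dog pop ⇒ pop quick quick finds finds pop quick K dog pop   [V → pop quick K]
pop quick quick finds finds pop quick K dog pop ⇒ pop quick quick finds finds pop quick quick dog pop   [K → quick]

S ⇒ V finds V ⇒ pop quick K finds V ⇒ pop quick quick finds V ⇒ pop quick quick finds finds K pop ⇒ pop quick quick finds finds V dog pop ⇒ pop quick quick finds finds pop quick K dog pop ⇒ pop quick quick finds finds pop quick quick dog pop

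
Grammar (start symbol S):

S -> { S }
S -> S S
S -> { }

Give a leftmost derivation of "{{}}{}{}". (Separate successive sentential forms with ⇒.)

S ⇒ SS ⇒ SSS ⇒ {S}SS ⇒ {{}}SS ⇒ {{}}{}S ⇒ {{}}{}{}

S ⇒ SS   [S -> S S]
SS ⇒ SSS   [S -> S S]
SSS ⇒ {S}SS   [S -> { S }]
{S}SS ⇒ {{}}SS   [S -> { }]
{{}}SS ⇒ {{}}{}S   [S -> { }]
{{}}{}S ⇒ {{}}{}{}   [S -> { }]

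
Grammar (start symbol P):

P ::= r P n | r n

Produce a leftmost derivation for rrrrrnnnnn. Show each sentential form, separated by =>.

P => rPn   [P ::= r P n]
rPn => rrPnn   [P ::= r P n]
rrPnn => rrrPnnn   [P ::= r P n]
rrrPnnn => rrrrPnnnn   [P ::= r P n]
rrrrPnnnn => rrrrrnnnnn   [P ::= r n]

P=>rPn=>rrPnn=>rrrPnnn=>rrrrPnnnn=>rrrrrnnnnn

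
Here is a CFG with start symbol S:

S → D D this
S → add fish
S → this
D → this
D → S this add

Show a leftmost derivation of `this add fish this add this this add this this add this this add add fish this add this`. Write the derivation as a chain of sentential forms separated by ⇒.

S ⇒ D D this   [S → D D this]
D D this ⇒ S this add D this   [D → S this add]
S this add D this ⇒ D D this this add D this   [S → D D this]
D D this this add D this ⇒ this D this this add D this   [D → this]
this D this this add D this ⇒ this S this add this this add D this   [D → S this add]
this S this add this this add D this ⇒ this D D this this add this this add D this   [S → D D this]
this D D this this add this this add D this ⇒ this S this add D this this add this this add D this   [D → S this add]
this S this add D this this add this this add D this ⇒ this add fish this add D this this add this this add D this   [S → add fish]
this add fish this add D this this add this this add D this ⇒ this add fish this add S this add this this add this this add D this   [D → S this add]
this add fish this add S this add this this add this this add D this ⇒ this add fish this add this this add this this add this this add D this   [S → this]
this add fish this add this this add this this add this this add D this ⇒ this add fish this add this this add this this add this this add S this add this   [D → S this add]
this add fish this add this this add this this add this this add S this add this ⇒ this add fish this add this this add this this add this this add add fish this add this   [S → add fish]

S ⇒ D D this ⇒ S this add D this ⇒ D D this this add D this ⇒ this D this this add D this ⇒ this S this add this this add D this ⇒ this D D this this add this this add D this ⇒ this S this add D this this add this this add D this ⇒ this add fish this add D this this add this this add D this ⇒ this add fish this add S this add this this add this this add D this ⇒ this add fish this add this this add this this add this this add D this ⇒ this add fish this add this this add this this add this this add S this add this ⇒ this add fish this add this this add this this add this this add add fish this add this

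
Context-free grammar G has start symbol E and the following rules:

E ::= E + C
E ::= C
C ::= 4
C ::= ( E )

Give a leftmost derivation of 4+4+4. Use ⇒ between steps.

E ⇒ E+C   [E ::= E + C]
E+C ⇒ E+C+C   [E ::= E + C]
E+C+C ⇒ C+C+C   [E ::= C]
C+C+C ⇒ 4+C+C   [C ::= 4]
4+C+C ⇒ 4+4+C   [C ::= 4]
4+4+C ⇒ 4+4+4   [C ::= 4]

E⇒E+C⇒E+C+C⇒C+C+C⇒4+C+C⇒4+4+C⇒4+4+4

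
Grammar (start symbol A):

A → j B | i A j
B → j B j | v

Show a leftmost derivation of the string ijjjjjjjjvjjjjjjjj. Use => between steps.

A=>iAj=>ijBj=>ijjBjj=>ijjjBjjj=>ijjjjBjjjj=>ijjjjjBjjjjj=>ijjjjjjBjjjjjj=>ijjjjjjjBjjjjjjj=>ijjjjjjjjBjjjjjjjj=>ijjjjjjjjvjjjjjjjj

A => iAj   [A → i A j]
iAj => ijBj   [A → j B]
ijBj => ijjBjj   [B → j B j]
ijjBjj => ijjjBjjj   [B → j B j]
ijjjBjjj => ijjjjBjjjj   [B → j B j]
ijjjjBjjjj => ijjjjjBjjjjj   [B → j B j]
ijjjjjBjjjjj => ijjjjjjBjjjjjj   [B → j B j]
ijjjjjjBjjjjjj => ijjjjjjjBjjjjjjj   [B → j B j]
ijjjjjjjBjjjjjjj => ijjjjjjjjBjjjjjjjj   [B → j B j]
ijjjjjjjjBjjjjjjjj => ijjjjjjjjvjjjjjjjj   [B → v]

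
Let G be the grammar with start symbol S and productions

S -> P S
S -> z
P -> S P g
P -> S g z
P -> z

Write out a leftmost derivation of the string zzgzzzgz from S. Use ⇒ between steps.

S ⇒ PS ⇒ SPgS ⇒ PSPgS ⇒ SgzSPgS ⇒ PSgzSPgS ⇒ zSgzSPgS ⇒ zzgzSPgS ⇒ zzgzzPgS ⇒ zzgzzzgS ⇒ zzgzzzgz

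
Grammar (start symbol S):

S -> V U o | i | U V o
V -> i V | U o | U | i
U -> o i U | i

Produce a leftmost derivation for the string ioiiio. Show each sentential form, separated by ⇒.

S ⇒ VUo ⇒ iVUo ⇒ iUUo ⇒ ioiUUo ⇒ ioiiUo ⇒ ioiiio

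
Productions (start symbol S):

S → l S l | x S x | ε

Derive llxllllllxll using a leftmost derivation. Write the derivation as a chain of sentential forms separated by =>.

S=>lSl=>llSll=>llxSxll=>llxlSlxll=>llxllSllxll=>llxlllSlllxll=>llxllllllxll

S => lSl   [S → l S l]
lSl => llSll   [S → l S l]
llSll => llxSxll   [S → x S x]
llxSxll => llxlSlxll   [S → l S l]
llxlSlxll => llxllSllxll   [S → l S l]
llxllSllxll => llxlllSlllxll   [S → l S l]
llxlllSlllxll => llxllllllxll   [S → ε]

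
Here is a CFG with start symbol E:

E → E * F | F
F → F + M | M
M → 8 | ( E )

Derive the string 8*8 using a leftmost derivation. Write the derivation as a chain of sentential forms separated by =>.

E => E*F => F*F => M*F => 8*F => 8*M => 8*8

E => E*F   [E → E * F]
E*F => F*F   [E → F]
F*F => M*F   [F → M]
M*F => 8*F   [M → 8]
8*F => 8*M   [F → M]
8*M => 8*8   [M → 8]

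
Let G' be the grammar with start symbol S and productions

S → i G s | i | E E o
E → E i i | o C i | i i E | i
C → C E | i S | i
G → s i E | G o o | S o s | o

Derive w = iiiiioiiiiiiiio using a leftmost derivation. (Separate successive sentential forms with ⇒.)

S ⇒ EEo   [S → E E o]
EEo ⇒ iiEEo   [E → i i E]
iiEEo ⇒ iiiiEEo   [E → i i E]
iiiiEEo ⇒ iiiiiEo   [E → i]
iiiiiEo ⇒ iiiiiEiio   [E → E i i]
iiiiiEiio ⇒ iiiiiEiiiio   [E → E i i]
iiiiiEiiiio ⇒ iiiiioCiiiiio   [E → o C i]
iiiiioCiiiiio ⇒ iiiiioCEiiiiio   [C → C E]
iiiiioCEiiiiio ⇒ iiiiioCEEiiiiio   [C → C E]
iiiiioCEEiiiiio ⇒ iiiiioiEEiiiiio   [C → i]
iiiiioiEEiiiiio ⇒ iiiiioiiEiiiiio   [E → i]
iiiiioiiEiiiiio ⇒ iiiiioiiiiiiiio   [E → i]

S ⇒ EEo ⇒ iiEEo ⇒ iiiiEEo ⇒ iiiiiEo ⇒ iiiiiEiio ⇒ iiiiiEiiiio ⇒ iiiiioCiiiiio ⇒ iiiiioCEiiiiio ⇒ iiiiioCEEiiiiio ⇒ iiiiioiEEiiiiio ⇒ iiiiioiiEiiiiio ⇒ iiiiioiiiiiiiio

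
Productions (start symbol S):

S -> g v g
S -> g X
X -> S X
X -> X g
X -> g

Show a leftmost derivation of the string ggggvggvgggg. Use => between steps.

S => gX   [S -> g X]
gX => gSX   [X -> S X]
gSX => ggXX   [S -> g X]
ggXX => ggSXX   [X -> S X]
ggSXX => gggXXX   [S -> g X]
gggXXX => gggSXXX   [X -> S X]
gggSXXX => ggggvgXXX   [S -> g v g]
ggggvgXXX => ggggvgSXXX   [X -> S X]
ggggvgSXXX => ggggvggvgXXX   [S -> g v g]
ggggvggvgXXX => ggggvggvggXX   [X -> g]
ggggvggvggXX => ggggvggvgggX   [X -> g]
ggggvggvgggX => ggggvggvgggg   [X -> g]

S => gX => gSX => ggXX => ggSXX => gggXXX => gggSXXX => ggggvgXXX => ggggvgSXXX => ggggvggvgXXX => ggggvggvggXX => ggggvggvgggX => ggggvggvgggg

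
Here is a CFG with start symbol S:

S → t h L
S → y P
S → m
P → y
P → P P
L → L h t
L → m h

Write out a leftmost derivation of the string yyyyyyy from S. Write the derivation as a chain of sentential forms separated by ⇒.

S ⇒ yP ⇒ yPP ⇒ yPPP ⇒ yPPPP ⇒ yyPPP ⇒ yyPPPP ⇒ yyPPPPP ⇒ yyyPPPP ⇒ yyyyPPP ⇒ yyyyyPP ⇒ yyyyyyP ⇒ yyyyyyy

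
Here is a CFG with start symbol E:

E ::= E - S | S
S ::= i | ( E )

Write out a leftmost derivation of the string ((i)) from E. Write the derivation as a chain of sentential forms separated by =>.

E => S   [E ::= S]
S => (E)   [S ::= ( E )]
(E) => (S)   [E ::= S]
(S) => ((E))   [S ::= ( E )]
((E)) => ((S))   [E ::= S]
((S)) => ((i))   [S ::= i]

E => S => (E) => (S) => ((E)) => ((S)) => ((i))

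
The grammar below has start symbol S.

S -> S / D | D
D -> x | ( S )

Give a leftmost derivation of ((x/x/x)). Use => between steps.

S => D   [S -> D]
D => (S)   [D -> ( S )]
(S) => (D)   [S -> D]
(D) => ((S))   [D -> ( S )]
((S)) => ((S/D))   [S -> S / D]
((S/D)) => ((S/D/D))   [S -> S / D]
((S/D/D)) => ((D/D/D))   [S -> D]
((D/D/D)) => ((x/D/D))   [D -> x]
((x/D/D)) => ((x/x/D))   [D -> x]
((x/x/D)) => ((x/x/x))   [D -> x]

S => D => (S) => (D) => ((S)) => ((S/D)) => ((S/D/D)) => ((D/D/D)) => ((x/D/D)) => ((x/x/D)) => ((x/x/x))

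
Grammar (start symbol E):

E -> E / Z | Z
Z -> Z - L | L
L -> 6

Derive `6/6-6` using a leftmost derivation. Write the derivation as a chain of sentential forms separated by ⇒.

E⇒E/Z⇒Z/Z⇒L/Z⇒6/Z⇒6/Z-L⇒6/L-L⇒6/6-L⇒6/6-6

E ⇒ E/Z   [E -> E / Z]
E/Z ⇒ Z/Z   [E -> Z]
Z/Z ⇒ L/Z   [Z -> L]
L/Z ⇒ 6/Z   [L -> 6]
6/Z ⇒ 6/Z-L   [Z -> Z - L]
6/Z-L ⇒ 6/L-L   [Z -> L]
6/L-L ⇒ 6/6-L   [L -> 6]
6/6-L ⇒ 6/6-6   [L -> 6]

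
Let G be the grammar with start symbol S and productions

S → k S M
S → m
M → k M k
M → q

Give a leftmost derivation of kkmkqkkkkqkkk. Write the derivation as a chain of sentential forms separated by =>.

S => kSM   [S → k S M]
kSM => kkSMM   [S → k S M]
kkSMM => kkmMM   [S → m]
kkmMM => kkmkMkM   [M → k M k]
kkmkMkM => kkmkqkM   [M → q]
kkmkqkM => kkmkqkkMk   [M → k M k]
kkmkqkkMk => kkmkqkkkMkk   [M → k M k]
kkmkqkkkMkk => kkmkqkkkkMkkk   [M → k M k]
kkmkqkkkkMkkk => kkmkqkkkkqkkk   [M → q]

S=>kSM=>kkSMM=>kkmMM=>kkmkMkM=>kkmkqkM=>kkmkqkkMk=>kkmkqkkkMkk=>kkmkqkkkkMkkk=>kkmkqkkkkqkkk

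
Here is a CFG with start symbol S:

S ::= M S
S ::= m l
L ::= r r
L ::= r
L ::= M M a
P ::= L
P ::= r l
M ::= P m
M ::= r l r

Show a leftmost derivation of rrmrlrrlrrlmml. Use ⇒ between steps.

S⇒MS⇒PmS⇒LmS⇒rrmS⇒rrmMS⇒rrmrlrS⇒rrmrlrMS⇒rrmrlrrlrS⇒rrmrlrrlrMS⇒rrmrlrrlrPmS⇒rrmrlrrlrrlmS⇒rrmrlrrlrrlmml

S ⇒ MS   [S ::= M S]
MS ⇒ PmS   [M ::= P m]
PmS ⇒ LmS   [P ::= L]
LmS ⇒ rrmS   [L ::= r r]
rrmS ⇒ rrmMS   [S ::= M S]
rrmMS ⇒ rrmrlrS   [M ::= r l r]
rrmrlrS ⇒ rrmrlrMS   [S ::= M S]
rrmrlrMS ⇒ rrmrlrrlrS   [M ::= r l r]
rrmrlrrlrS ⇒ rrmrlrrlrMS   [S ::= M S]
rrmrlrrlrMS ⇒ rrmrlrrlrPmS   [M ::= P m]
rrmrlrrlrPmS ⇒ rrmrlrrlrrlmS   [P ::= r l]
rrmrlrrlrrlmS ⇒ rrmrlrrlrrlmml   [S ::= m l]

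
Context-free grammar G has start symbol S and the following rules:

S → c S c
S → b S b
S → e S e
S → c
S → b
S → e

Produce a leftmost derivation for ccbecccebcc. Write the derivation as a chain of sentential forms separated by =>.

S=>cSc=>ccScc=>ccbSbcc=>ccbeSebcc=>ccbecScebcc=>ccbecccebcc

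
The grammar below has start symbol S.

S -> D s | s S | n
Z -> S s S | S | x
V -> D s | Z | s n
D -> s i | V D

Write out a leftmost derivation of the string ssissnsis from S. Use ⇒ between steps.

S⇒sS⇒sDs⇒sVDs⇒sDsDs⇒ssisDs⇒ssisVDs⇒ssissnDs⇒ssissnsis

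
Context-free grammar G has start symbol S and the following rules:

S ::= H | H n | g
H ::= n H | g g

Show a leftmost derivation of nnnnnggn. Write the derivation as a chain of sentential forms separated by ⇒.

S ⇒ Hn ⇒ nHn ⇒ nnHn ⇒ nnnHn ⇒ nnnnHn ⇒ nnnnnHn ⇒ nnnnnggn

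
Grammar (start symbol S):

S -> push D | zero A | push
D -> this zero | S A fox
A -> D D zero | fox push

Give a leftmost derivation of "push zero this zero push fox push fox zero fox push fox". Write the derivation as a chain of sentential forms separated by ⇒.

S ⇒ push D ⇒ push S A fox ⇒ push zero A A fox ⇒ push zero D D zero A fox ⇒ push zero this zero D zero A fox ⇒ push zero this zero S A fox zero A fox ⇒ push zero this zero push A fox zero A fox ⇒ push zero this zero push fox push fox zero A fox ⇒ push zero this zero push fox push fox zero fox push fox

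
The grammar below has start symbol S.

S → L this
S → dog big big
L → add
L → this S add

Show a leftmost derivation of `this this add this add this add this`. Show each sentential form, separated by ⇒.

S ⇒ L this ⇒ this S add this ⇒ this L this add this ⇒ this this S add this add this ⇒ this this L this add this add this ⇒ this this add this add this add this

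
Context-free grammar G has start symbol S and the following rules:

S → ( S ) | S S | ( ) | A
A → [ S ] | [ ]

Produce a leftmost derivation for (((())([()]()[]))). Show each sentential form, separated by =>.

S=>(S)=>((S))=>((SS))=>(((S)S))=>(((())S))=>(((())(S)))=>(((())(SS)))=>(((())(SSS)))=>(((())(ASS)))=>(((())([S]SS)))=>(((())([()]SS)))=>(((())([()]()S)))=>(((())([()]()A)))=>(((())([()]()[])))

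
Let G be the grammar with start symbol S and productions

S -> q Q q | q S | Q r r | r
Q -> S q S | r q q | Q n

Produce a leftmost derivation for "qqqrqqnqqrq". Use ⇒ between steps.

S ⇒ qS   [S -> q S]
qS ⇒ qqQq   [S -> q Q q]
qqQq ⇒ qqSqSq   [Q -> S q S]
qqSqSq ⇒ qqqQqqSq   [S -> q Q q]
qqqQqqSq ⇒ qqqQnqqSq   [Q -> Q n]
qqqQnqqSq ⇒ qqqrqqnqqSq   [Q -> r q q]
qqqrqqnqqSq ⇒ qqqrqqnqqrq   [S -> r]

S ⇒ qS ⇒ qqQq ⇒ qqSqSq ⇒ qqqQqqSq ⇒ qqqQnqqSq ⇒ qqqrqqnqqSq ⇒ qqqrqqnqqrq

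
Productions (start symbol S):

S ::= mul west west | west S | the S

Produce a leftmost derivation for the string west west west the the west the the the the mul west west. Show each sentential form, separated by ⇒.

S ⇒ west S   [S ::= west S]
west S ⇒ west west S   [S ::= west S]
west west S ⇒ west west west S   [S ::= west S]
west west west S ⇒ west west west the S   [S ::= the S]
west west west the S ⇒ west west west the the S   [S ::= the S]
west west west the the S ⇒ west west west the the west S   [S ::= west S]
west west west the the west S ⇒ west west west the the west the S   [S ::= the S]
west west west the the west the S ⇒ west west west the the west the the S   [S ::= the S]
west west west the the west the the S ⇒ west west west the the west the the the S   [S ::= the S]
west west west the the west the the the S ⇒ west west west the the west the the the the S   [S ::= the S]
west west west the the west the the the the S ⇒ west west west the the west the the the the mul west west   [S ::= mul west west]

S ⇒ west S ⇒ west west S ⇒ west west west S ⇒ west west west the S ⇒ west west west the the S ⇒ west west west the the west S ⇒ west west west the the west the S ⇒ west west west the the west the the S ⇒ west west west the the west the the the S ⇒ west west west the the west the the the the S ⇒ west west west the the west the the the the mul west west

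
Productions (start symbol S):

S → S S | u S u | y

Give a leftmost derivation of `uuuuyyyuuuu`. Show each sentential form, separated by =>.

S=>uSu=>uuSuu=>uuuSuuu=>uuuuSuuuu=>uuuuSSuuuu=>uuuuSSSuuuu=>uuuuySSuuuu=>uuuuyySuuuu=>uuuuyyyuuuu

S => uSu   [S → u S u]
uSu => uuSuu   [S → u S u]
uuSuu => uuuSuuu   [S → u S u]
uuuSuuu => uuuuSuuuu   [S → u S u]
uuuuSuuuu => uuuuSSuuuu   [S → S S]
uuuuSSuuuu => uuuuSSSuuuu   [S → S S]
uuuuSSSuuuu => uuuuySSuuuu   [S → y]
uuuuySSuuuu => uuuuyySuuuu   [S → y]
uuuuyySuuuu => uuuuyyyuuuu   [S → y]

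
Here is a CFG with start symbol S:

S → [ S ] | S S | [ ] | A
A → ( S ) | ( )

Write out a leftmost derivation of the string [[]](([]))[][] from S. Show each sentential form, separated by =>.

S => SS   [S → S S]
SS => SSS   [S → S S]
SSS => [S]SS   [S → [ S ]]
[S]SS => [[]]SS   [S → [ ]]
[[]]SS => [[]]SSS   [S → S S]
[[]]SSS => [[]]ASS   [S → A]
[[]]ASS => [[]](S)SS   [A → ( S )]
[[]](S)SS => [[]](A)SS   [S → A]
[[]](A)SS => [[]]((S))SS   [A → ( S )]
[[]]((S))SS => [[]](([]))SS   [S → [ ]]
[[]](([]))SS => [[]](([]))[]S   [S → [ ]]
[[]](([]))[]S => [[]](([]))[][]   [S → [ ]]

S=>SS=>SSS=>[S]SS=>[[]]SS=>[[]]SSS=>[[]]ASS=>[[]](S)SS=>[[]](A)SS=>[[]]((S))SS=>[[]](([]))SS=>[[]](([]))[]S=>[[]](([]))[][]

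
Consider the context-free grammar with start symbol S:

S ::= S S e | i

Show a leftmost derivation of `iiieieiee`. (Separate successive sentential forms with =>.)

S=>SSe=>iSe=>iSSee=>iSSeSee=>iSSeSeSee=>iiSeSeSee=>iiieSeSee=>iiieieSee=>iiieieiee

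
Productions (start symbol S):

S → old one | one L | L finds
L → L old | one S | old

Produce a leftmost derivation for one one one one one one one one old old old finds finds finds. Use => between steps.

S => L finds => one S finds => one L finds finds => one one S finds finds => one one L finds finds finds => one one one S finds finds finds => one one one one L finds finds finds => one one one one one S finds finds finds => one one one one one one L finds finds finds => one one one one one one L old finds finds finds => one one one one one one L old old finds finds finds => one one one one one one one S old old finds finds finds => one one one one one one one one L old old finds finds finds => one one one one one one one one old old old finds finds finds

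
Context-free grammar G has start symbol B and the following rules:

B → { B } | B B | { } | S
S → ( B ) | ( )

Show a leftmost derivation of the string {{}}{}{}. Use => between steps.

B=>BB=>BBB=>{B}BB=>{{}}BB=>{{}}{}B=>{{}}{}{}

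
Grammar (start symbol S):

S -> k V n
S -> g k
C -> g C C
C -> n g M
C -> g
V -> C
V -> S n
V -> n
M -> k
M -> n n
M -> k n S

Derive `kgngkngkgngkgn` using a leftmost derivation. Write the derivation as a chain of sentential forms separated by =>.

S => kVn => kCn => kgCCn => kgngMCn => kgngknSCn => kgngkngkCn => kgngkngkgCCn => kgngkngkgngMCn => kgngkngkgngkCn => kgngkngkgngkgn

S => kVn   [S -> k V n]
kVn => kCn   [V -> C]
kCn => kgCCn   [C -> g C C]
kgCCn => kgngMCn   [C -> n g M]
kgngMCn => kgngknSCn   [M -> k n S]
kgngknSCn => kgngkngkCn   [S -> g k]
kgngkngkCn => kgngkngkgCCn   [C -> g C C]
kgngkngkgCCn => kgngkngkgngMCn   [C -> n g M]
kgngkngkgngMCn => kgngkngkgngkCn   [M -> k]
kgngkngkgngkCn => kgngkngkgngkgn   [C -> g]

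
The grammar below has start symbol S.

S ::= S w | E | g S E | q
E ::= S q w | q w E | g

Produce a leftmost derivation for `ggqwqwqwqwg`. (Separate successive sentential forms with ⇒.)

S⇒gSE⇒gEE⇒gSqwE⇒gEqwE⇒gSqwqwE⇒gEqwqwE⇒ggqwqwE⇒ggqwqwqwE⇒ggqwqwqwqwE⇒ggqwqwqwqwg

S ⇒ gSE   [S ::= g S E]
gSE ⇒ gEE   [S ::= E]
gEE ⇒ gSqwE   [E ::= S q w]
gSqwE ⇒ gEqwE   [S ::= E]
gEqwE ⇒ gSqwqwE   [E ::= S q w]
gSqwqwE ⇒ gEqwqwE   [S ::= E]
gEqwqwE ⇒ ggqwqwE   [E ::= g]
ggqwqwE ⇒ ggqwqwqwE   [E ::= q w E]
ggqwqwqwE ⇒ ggqwqwqwqwE   [E ::= q w E]
ggqwqwqwqwE ⇒ ggqwqwqwqwg   [E ::= g]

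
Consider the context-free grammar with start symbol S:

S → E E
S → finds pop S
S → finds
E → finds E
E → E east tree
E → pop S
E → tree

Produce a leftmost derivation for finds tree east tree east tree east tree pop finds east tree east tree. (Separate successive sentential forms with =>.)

S => E E   [S → E E]
E E => E east tree E   [E → E east tree]
E east tree E => E east tree east tree E   [E → E east tree]
E east tree east tree E => finds E east tree east tree E   [E → finds E]
finds E east tree east tree E => finds E east tree east tree east tree E   [E → E east tree]
finds E east tree east tree east tree E => finds tree east tree east tree east tree E   [E → tree]
finds tree east tree east tree east tree E => finds tree east tree east tree east tree E east tree   [E → E east tree]
finds tree east tree east tree east tree E east tree => finds tree east tree east tree east tree E east tree east tree   [E → E east tree]
finds tree east tree east tree east tree E east tree east tree => finds tree east tree east tree east tree pop S east tree east tree   [E → pop S]
finds tree east tree east tree east tree pop S east tree east tree => finds tree east tree east tree east tree pop finds east tree east tree   [S → finds]

S => E E => E east tree E => E east tree east tree E => finds E east tree east tree E => finds E east tree east tree east tree E => finds tree east tree east tree east tree E => finds tree east tree east tree east tree E east tree => finds tree east tree east tree east tree E east tree east tree => finds tree east tree east tree east tree pop S east tree east tree => finds tree east tree east tree east tree pop finds east tree east tree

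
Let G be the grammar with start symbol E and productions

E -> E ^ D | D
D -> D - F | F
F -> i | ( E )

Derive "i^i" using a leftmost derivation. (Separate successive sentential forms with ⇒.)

E ⇒ E^D ⇒ D^D ⇒ F^D ⇒ i^D ⇒ i^F ⇒ i^i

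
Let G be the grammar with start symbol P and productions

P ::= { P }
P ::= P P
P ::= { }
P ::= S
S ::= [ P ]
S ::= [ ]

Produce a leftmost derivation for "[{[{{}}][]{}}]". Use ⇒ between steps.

P⇒S⇒[P]⇒[{P}]⇒[{PP}]⇒[{SP}]⇒[{[P]P}]⇒[{[{P}]P}]⇒[{[{{}}]P}]⇒[{[{{}}]PP}]⇒[{[{{}}]SP}]⇒[{[{{}}][]P}]⇒[{[{{}}][]{}}]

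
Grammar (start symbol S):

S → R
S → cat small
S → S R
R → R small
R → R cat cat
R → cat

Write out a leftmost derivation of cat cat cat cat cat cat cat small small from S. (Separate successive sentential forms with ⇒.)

S ⇒ R ⇒ R small ⇒ R small small ⇒ R cat cat small small ⇒ R cat cat cat cat small small ⇒ R cat cat cat cat cat cat small small ⇒ cat cat cat cat cat cat cat small small

S ⇒ R   [S → R]
R ⇒ R small   [R → R small]
R small ⇒ R small small   [R → R small]
R small small ⇒ R cat cat small small   [R → R cat cat]
R cat cat small small ⇒ R cat cat cat cat small small   [R → R cat cat]
R cat cat cat cat small small ⇒ R cat cat cat cat cat cat small small   [R → R cat cat]
R cat cat cat cat cat cat small small ⇒ cat cat cat cat cat cat cat small small   [R → cat]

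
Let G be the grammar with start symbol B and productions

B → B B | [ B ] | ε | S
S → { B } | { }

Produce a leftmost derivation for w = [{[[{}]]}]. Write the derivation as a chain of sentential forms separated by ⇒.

B⇒BB⇒[B]B⇒[S]B⇒[{B}]B⇒[{[B]}]B⇒[{[[B]]}]B⇒[{[[S]]}]B⇒[{[[{}]]}]B⇒[{[[{}]]}]

B ⇒ BB   [B → B B]
BB ⇒ [B]B   [B → [ B ]]
[B]B ⇒ [S]B   [B → S]
[S]B ⇒ [{B}]B   [S → { B }]
[{B}]B ⇒ [{[B]}]B   [B → [ B ]]
[{[B]}]B ⇒ [{[[B]]}]B   [B → [ B ]]
[{[[B]]}]B ⇒ [{[[S]]}]B   [B → S]
[{[[S]]}]B ⇒ [{[[{}]]}]B   [S → { }]
[{[[{}]]}]B ⇒ [{[[{}]]}]   [B → ε]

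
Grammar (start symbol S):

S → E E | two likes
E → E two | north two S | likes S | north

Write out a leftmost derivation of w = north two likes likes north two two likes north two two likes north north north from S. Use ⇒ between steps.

S ⇒ E E ⇒ north two S E ⇒ north two E E E ⇒ north two likes S E E ⇒ north two likes E E E E ⇒ north two likes likes S E E E ⇒ north two likes likes E E E E E ⇒ north two likes likes north two S E E E E ⇒ north two likes likes north two two likes E E E E ⇒ north two likes likes north two two likes north two S E E E ⇒ north two likes likes north two two likes north two two likes E E E ⇒ north two likes likes north two two likes north two two likes north E E ⇒ north two likes likes north two two likes north two two likes north north E ⇒ north two likes likes north two two likes north two two likes north north north

S ⇒ E E   [S → E E]
E E ⇒ north two S E   [E → north two S]
north two S E ⇒ north two E E E   [S → E E]
north two E E E ⇒ north two likes S E E   [E → likes S]
north two likes S E E ⇒ north two likes E E E E   [S → E E]
north two likes E E E E ⇒ north two likes likes S E E E   [E → likes S]
north two likes likes S E E E ⇒ north two likes likes E E E E E   [S → E E]
north two likes likes E E E E E ⇒ north two likes likes north two S E E E E   [E → north two S]
north two likes likes north two S E E E E ⇒ north two likes likes north two two likes E E E E   [S → two likes]
north two likes likes north two two likes E E E E ⇒ north two likes likes north two two likes north two S E E E   [E → north two S]
north two likes likes north two two likes north two S E E E ⇒ north two likes likes north two two likes north two two likes E E E   [S → two likes]
north two likes likes north two two likes north two two likes E E E ⇒ north two likes likes north two two likes north two two likes north E E   [E → north]
north two likes likes north two two likes north two two likes north E E ⇒ north two likes likes north two two likes north two two likes north north E   [E → north]
north two likes likes north two two likes north two two likes north north E ⇒ north two likes likes north two two likes north two two likes north north north   [E → north]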